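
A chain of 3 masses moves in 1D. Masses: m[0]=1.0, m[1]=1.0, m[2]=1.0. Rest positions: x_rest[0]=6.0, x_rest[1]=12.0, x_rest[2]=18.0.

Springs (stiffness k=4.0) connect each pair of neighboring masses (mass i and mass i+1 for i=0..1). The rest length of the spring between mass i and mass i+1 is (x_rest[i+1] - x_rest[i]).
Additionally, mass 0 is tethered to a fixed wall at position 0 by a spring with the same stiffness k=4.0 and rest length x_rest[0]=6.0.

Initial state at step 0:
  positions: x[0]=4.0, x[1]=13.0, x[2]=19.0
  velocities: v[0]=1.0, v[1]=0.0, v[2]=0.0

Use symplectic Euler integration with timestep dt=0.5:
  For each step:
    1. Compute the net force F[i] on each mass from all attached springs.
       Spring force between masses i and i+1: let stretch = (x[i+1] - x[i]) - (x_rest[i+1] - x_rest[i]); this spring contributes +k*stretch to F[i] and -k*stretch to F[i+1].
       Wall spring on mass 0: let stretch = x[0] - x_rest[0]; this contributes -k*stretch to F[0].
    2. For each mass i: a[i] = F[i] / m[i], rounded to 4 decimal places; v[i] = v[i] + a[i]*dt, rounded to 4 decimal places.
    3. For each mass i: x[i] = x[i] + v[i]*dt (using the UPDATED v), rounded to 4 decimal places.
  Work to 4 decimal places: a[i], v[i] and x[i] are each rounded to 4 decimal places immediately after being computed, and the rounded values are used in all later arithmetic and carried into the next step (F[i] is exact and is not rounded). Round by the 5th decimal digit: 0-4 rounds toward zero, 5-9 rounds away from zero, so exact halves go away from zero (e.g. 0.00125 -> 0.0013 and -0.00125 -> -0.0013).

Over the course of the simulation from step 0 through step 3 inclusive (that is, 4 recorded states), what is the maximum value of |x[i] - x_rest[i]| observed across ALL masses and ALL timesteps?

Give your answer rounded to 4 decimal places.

Answer: 3.5000

Derivation:
Step 0: x=[4.0000 13.0000 19.0000] v=[1.0000 0.0000 0.0000]
Step 1: x=[9.5000 10.0000 19.0000] v=[11.0000 -6.0000 0.0000]
Step 2: x=[6.0000 15.5000 16.0000] v=[-7.0000 11.0000 -6.0000]
Step 3: x=[6.0000 12.0000 18.5000] v=[0.0000 -7.0000 5.0000]
Max displacement = 3.5000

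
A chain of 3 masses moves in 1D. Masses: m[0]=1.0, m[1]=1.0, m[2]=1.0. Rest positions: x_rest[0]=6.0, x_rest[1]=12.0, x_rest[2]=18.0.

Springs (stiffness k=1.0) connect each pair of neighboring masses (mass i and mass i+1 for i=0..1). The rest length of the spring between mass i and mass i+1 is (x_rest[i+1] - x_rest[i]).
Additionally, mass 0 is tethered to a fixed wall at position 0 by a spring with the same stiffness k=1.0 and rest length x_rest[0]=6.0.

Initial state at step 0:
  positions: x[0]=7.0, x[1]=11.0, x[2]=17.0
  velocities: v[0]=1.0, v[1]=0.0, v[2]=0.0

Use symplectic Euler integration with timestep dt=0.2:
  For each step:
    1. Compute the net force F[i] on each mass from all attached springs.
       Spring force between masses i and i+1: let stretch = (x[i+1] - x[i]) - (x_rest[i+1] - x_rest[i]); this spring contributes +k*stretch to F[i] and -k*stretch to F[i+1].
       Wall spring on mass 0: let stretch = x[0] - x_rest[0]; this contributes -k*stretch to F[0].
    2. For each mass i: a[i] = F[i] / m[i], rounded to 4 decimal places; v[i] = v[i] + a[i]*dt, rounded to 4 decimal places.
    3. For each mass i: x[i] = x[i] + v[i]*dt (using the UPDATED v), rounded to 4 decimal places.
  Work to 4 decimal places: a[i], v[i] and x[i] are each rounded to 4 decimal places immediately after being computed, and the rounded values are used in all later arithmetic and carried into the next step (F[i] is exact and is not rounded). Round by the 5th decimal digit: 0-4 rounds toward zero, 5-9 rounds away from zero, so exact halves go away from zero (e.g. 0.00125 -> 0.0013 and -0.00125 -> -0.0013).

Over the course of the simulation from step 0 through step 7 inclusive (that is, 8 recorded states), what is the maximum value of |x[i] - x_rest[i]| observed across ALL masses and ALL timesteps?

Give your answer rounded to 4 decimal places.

Step 0: x=[7.0000 11.0000 17.0000] v=[1.0000 0.0000 0.0000]
Step 1: x=[7.0800 11.0800 17.0000] v=[0.4000 0.4000 0.0000]
Step 2: x=[7.0368 11.2368 17.0032] v=[-0.2160 0.7840 0.0160]
Step 3: x=[6.8801 11.4563 17.0157] v=[-0.7834 1.0973 0.0627]
Step 4: x=[6.6313 11.7151 17.0459] v=[-1.2442 1.2939 0.1508]
Step 5: x=[6.3206 11.9838 17.1028] v=[-1.5537 1.3433 0.2846]
Step 6: x=[5.9836 12.2307 17.1950] v=[-1.6852 1.2345 0.4608]
Step 7: x=[5.6571 12.4263 17.3286] v=[-1.6325 0.9779 0.6679]
Max displacement = 1.0800

Answer: 1.0800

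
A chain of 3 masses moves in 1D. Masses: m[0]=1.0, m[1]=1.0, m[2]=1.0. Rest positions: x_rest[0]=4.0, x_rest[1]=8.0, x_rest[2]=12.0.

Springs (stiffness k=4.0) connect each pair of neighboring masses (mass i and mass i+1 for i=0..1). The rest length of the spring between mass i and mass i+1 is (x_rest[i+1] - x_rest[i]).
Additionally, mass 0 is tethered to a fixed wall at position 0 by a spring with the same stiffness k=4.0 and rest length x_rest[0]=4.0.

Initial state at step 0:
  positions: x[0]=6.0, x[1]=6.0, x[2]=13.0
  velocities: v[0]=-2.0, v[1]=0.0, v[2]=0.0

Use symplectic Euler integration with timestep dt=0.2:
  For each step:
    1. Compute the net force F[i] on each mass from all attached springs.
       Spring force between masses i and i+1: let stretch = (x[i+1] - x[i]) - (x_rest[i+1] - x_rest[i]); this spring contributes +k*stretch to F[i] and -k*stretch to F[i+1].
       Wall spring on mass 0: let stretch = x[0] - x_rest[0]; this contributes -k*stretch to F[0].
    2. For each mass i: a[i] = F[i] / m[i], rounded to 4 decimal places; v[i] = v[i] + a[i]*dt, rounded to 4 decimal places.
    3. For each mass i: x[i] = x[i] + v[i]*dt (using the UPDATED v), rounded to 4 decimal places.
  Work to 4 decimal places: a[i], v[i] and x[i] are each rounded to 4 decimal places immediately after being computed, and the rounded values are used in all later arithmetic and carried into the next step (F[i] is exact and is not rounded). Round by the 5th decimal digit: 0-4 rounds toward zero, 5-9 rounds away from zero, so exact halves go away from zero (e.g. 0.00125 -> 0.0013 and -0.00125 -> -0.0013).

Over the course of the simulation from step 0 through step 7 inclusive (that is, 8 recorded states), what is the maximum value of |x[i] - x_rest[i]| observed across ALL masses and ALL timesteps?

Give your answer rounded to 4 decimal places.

Step 0: x=[6.0000 6.0000 13.0000] v=[-2.0000 0.0000 0.0000]
Step 1: x=[4.6400 7.1200 12.5200] v=[-6.8000 5.6000 -2.4000]
Step 2: x=[2.9344 8.7072 11.8160] v=[-8.5280 7.9360 -3.5200]
Step 3: x=[1.6829 9.8682 11.2546] v=[-6.2573 5.8048 -2.8070]
Step 4: x=[1.4718 9.9413 11.1114] v=[-1.0554 0.3657 -0.7161]
Step 5: x=[2.3804 8.8465 11.4210] v=[4.5428 -5.4738 1.5478]
Step 6: x=[3.9427 7.1291 11.9586] v=[7.8114 -8.5871 2.6882]
Step 7: x=[5.3840 5.6746 12.3635] v=[7.2064 -7.2726 2.0246]
Max displacement = 2.5282

Answer: 2.5282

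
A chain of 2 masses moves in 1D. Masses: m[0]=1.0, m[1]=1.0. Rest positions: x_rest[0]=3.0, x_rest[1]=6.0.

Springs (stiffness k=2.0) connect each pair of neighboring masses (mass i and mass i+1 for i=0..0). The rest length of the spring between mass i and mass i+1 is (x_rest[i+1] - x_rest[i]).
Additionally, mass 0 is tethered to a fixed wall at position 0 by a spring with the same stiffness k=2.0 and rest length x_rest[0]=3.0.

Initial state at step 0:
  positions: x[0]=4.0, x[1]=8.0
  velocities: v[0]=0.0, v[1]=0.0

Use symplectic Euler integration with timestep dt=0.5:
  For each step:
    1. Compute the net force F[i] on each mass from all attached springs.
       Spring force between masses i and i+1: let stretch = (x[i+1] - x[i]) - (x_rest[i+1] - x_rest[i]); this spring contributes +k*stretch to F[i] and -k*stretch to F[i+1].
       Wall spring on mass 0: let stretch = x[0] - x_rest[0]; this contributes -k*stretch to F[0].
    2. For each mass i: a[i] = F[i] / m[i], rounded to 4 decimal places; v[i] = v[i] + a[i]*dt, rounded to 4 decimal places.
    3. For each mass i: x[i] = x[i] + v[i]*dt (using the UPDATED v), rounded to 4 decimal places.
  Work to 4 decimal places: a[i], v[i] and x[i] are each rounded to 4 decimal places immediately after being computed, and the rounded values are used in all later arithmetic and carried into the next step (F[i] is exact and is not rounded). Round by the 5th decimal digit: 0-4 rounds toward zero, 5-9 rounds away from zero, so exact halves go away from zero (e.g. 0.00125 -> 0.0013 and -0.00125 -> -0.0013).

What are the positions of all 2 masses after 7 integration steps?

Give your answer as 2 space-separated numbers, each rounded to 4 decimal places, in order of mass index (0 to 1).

Answer: 2.0157 3.9610

Derivation:
Step 0: x=[4.0000 8.0000] v=[0.0000 0.0000]
Step 1: x=[4.0000 7.5000] v=[0.0000 -1.0000]
Step 2: x=[3.7500 6.7500] v=[-0.5000 -1.5000]
Step 3: x=[3.1250 6.0000] v=[-1.2500 -1.5000]
Step 4: x=[2.3750 5.3125] v=[-1.5000 -1.3750]
Step 5: x=[1.9063 4.6563] v=[-0.9375 -1.3125]
Step 6: x=[1.8594 4.1251] v=[-0.0938 -1.0625]
Step 7: x=[2.0157 3.9610] v=[0.3125 -0.3282]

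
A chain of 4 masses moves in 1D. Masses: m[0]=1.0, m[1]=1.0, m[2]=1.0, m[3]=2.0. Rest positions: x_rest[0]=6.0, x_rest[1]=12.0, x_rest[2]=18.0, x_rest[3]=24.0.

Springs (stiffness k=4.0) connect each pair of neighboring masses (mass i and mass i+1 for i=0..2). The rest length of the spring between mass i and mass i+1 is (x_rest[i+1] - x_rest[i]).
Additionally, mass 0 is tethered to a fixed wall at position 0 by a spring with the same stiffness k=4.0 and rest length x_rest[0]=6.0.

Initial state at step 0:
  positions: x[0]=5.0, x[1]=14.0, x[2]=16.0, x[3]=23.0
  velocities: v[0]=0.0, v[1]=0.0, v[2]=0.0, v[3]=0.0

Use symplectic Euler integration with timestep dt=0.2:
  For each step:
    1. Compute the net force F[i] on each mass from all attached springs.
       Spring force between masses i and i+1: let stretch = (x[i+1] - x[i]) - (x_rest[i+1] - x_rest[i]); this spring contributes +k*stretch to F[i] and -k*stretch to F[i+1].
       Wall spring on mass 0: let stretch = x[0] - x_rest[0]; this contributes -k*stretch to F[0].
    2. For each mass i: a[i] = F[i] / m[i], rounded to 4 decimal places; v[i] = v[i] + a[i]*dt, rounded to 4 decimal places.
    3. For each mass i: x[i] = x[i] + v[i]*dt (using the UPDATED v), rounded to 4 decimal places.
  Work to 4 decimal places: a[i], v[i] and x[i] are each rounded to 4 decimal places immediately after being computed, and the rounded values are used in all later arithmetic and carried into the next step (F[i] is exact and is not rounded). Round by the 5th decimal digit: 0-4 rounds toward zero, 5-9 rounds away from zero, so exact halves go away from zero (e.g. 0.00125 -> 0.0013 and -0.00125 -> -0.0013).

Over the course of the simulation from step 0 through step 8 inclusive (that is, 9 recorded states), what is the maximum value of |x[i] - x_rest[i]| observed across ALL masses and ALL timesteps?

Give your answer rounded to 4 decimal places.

Answer: 2.4413

Derivation:
Step 0: x=[5.0000 14.0000 16.0000 23.0000] v=[0.0000 0.0000 0.0000 0.0000]
Step 1: x=[5.6400 12.8800 16.8000 22.9200] v=[3.2000 -5.6000 4.0000 -0.4000]
Step 2: x=[6.5360 11.2288 17.9520 22.8304] v=[4.4800 -8.2560 5.7600 -0.4480]
Step 3: x=[7.1371 9.9025 18.8088 22.8305] v=[3.0054 -6.6317 4.2842 0.0006]
Step 4: x=[7.0387 9.5587 18.8841 22.9889] v=[-0.4920 -1.7190 0.3765 0.7919]
Step 5: x=[6.2173 10.3038 18.1241 23.2989] v=[-4.1070 3.7253 -3.8000 1.5500]
Step 6: x=[5.0550 11.6463 16.9408 23.6749] v=[-5.8116 6.7123 -5.9164 1.8801]
Step 7: x=[4.1385 12.7813 15.9879 23.9922] v=[-4.5826 5.6749 -4.7647 1.5865]
Step 8: x=[3.9427 13.0465 15.8026 24.1492] v=[-0.9792 1.3259 -0.9265 0.7848]
Max displacement = 2.4413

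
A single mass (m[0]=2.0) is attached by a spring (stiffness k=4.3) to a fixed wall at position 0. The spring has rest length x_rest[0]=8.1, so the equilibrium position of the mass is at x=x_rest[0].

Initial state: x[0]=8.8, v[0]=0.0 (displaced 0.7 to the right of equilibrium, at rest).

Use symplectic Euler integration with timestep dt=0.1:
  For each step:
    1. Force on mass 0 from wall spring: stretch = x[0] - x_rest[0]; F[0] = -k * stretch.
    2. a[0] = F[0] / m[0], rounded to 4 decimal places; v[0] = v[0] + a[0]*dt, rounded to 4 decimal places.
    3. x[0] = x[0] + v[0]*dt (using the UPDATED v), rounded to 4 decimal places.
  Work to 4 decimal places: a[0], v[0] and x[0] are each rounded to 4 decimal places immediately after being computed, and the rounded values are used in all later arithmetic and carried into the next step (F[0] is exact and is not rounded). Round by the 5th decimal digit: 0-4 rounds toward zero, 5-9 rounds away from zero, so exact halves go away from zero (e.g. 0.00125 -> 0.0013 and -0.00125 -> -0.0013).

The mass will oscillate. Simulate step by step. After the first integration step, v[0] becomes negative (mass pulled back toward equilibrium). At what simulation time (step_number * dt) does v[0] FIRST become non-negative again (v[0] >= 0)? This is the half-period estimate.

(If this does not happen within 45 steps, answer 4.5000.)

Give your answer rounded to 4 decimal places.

Step 0: x=[8.8000] v=[0.0000]
Step 1: x=[8.7850] v=[-0.1505]
Step 2: x=[8.7552] v=[-0.2978]
Step 3: x=[8.7113] v=[-0.4387]
Step 4: x=[8.6543] v=[-0.5701]
Step 5: x=[8.5854] v=[-0.6893]
Step 6: x=[8.5060] v=[-0.7937]
Step 7: x=[8.4179] v=[-0.8810]
Step 8: x=[8.3230] v=[-0.9494]
Step 9: x=[8.2233] v=[-0.9974]
Step 10: x=[8.1209] v=[-1.0239]
Step 11: x=[8.0181] v=[-1.0284]
Step 12: x=[7.9170] v=[-1.0108]
Step 13: x=[7.8199] v=[-0.9715]
Step 14: x=[7.7288] v=[-0.9113]
Step 15: x=[7.6457] v=[-0.8315]
Step 16: x=[7.5723] v=[-0.7338]
Step 17: x=[7.5103] v=[-0.6203]
Step 18: x=[7.4610] v=[-0.4935]
Step 19: x=[7.4254] v=[-0.3561]
Step 20: x=[7.4043] v=[-0.2111]
Step 21: x=[7.3982] v=[-0.0615]
Step 22: x=[7.4071] v=[0.0894]
First v>=0 after going negative at step 22, time=2.2000

Answer: 2.2000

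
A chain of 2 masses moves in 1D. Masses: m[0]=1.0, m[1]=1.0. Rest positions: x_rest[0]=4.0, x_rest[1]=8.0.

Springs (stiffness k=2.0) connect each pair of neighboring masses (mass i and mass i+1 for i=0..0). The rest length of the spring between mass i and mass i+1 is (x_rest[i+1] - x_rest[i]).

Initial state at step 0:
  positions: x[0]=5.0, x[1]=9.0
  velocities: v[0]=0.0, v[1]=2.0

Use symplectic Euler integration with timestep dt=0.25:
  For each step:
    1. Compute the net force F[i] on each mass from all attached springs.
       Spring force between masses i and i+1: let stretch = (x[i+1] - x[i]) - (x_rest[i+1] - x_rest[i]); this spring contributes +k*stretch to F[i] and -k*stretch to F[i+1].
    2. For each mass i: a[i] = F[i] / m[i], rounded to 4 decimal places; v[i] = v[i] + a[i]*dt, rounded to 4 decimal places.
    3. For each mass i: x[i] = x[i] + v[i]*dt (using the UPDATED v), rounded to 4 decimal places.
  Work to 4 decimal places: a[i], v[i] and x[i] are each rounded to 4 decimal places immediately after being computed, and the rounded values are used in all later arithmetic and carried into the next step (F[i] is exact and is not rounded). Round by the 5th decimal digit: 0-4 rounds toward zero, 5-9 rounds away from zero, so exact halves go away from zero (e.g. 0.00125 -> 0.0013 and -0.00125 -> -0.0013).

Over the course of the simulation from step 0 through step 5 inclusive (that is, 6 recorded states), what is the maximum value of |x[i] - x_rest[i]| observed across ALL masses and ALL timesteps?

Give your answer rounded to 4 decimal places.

Step 0: x=[5.0000 9.0000] v=[0.0000 2.0000]
Step 1: x=[5.0000 9.5000] v=[0.0000 2.0000]
Step 2: x=[5.0625 9.9375] v=[0.2500 1.7500]
Step 3: x=[5.2344 10.2656] v=[0.6875 1.3125]
Step 4: x=[5.5352 10.4648] v=[1.2031 0.7969]
Step 5: x=[5.9522 10.5478] v=[1.6679 0.3321]
Max displacement = 2.5478

Answer: 2.5478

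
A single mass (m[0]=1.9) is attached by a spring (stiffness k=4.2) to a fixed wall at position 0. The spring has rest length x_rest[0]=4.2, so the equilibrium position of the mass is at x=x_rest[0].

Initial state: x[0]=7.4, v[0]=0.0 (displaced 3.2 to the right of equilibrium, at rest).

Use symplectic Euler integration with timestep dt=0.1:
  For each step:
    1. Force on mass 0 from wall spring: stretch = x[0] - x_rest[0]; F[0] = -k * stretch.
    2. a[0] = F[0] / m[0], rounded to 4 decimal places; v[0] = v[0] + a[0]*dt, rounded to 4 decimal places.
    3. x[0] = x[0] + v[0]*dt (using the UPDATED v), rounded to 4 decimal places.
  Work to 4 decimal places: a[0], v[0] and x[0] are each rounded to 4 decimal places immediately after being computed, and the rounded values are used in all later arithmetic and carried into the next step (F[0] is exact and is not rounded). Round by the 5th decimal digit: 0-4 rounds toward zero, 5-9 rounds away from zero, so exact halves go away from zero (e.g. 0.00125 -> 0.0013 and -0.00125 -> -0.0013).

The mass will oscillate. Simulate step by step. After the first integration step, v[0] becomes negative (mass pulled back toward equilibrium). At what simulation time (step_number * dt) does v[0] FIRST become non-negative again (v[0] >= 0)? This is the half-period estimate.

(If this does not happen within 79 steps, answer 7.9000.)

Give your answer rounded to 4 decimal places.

Answer: 2.2000

Derivation:
Step 0: x=[7.4000] v=[0.0000]
Step 1: x=[7.3293] v=[-0.7074]
Step 2: x=[7.1894] v=[-1.3991]
Step 3: x=[6.9834] v=[-2.0599]
Step 4: x=[6.7159] v=[-2.6752]
Step 5: x=[6.3928] v=[-3.2314]
Step 6: x=[6.0212] v=[-3.7161]
Step 7: x=[5.6093] v=[-4.1187]
Step 8: x=[5.1663] v=[-4.4302]
Step 9: x=[4.7019] v=[-4.6438]
Step 10: x=[4.2264] v=[-4.7548]
Step 11: x=[3.7503] v=[-4.7606]
Step 12: x=[3.2842] v=[-4.6612]
Step 13: x=[2.8383] v=[-4.4588]
Step 14: x=[2.4225] v=[-4.1578]
Step 15: x=[2.0460] v=[-3.7649]
Step 16: x=[1.7171] v=[-3.2888]
Step 17: x=[1.4431] v=[-2.7400]
Step 18: x=[1.2300] v=[-2.1306]
Step 19: x=[1.0826] v=[-1.4741]
Step 20: x=[1.0041] v=[-0.7850]
Step 21: x=[0.9963] v=[-0.0785]
Step 22: x=[1.0593] v=[0.6297]
First v>=0 after going negative at step 22, time=2.2000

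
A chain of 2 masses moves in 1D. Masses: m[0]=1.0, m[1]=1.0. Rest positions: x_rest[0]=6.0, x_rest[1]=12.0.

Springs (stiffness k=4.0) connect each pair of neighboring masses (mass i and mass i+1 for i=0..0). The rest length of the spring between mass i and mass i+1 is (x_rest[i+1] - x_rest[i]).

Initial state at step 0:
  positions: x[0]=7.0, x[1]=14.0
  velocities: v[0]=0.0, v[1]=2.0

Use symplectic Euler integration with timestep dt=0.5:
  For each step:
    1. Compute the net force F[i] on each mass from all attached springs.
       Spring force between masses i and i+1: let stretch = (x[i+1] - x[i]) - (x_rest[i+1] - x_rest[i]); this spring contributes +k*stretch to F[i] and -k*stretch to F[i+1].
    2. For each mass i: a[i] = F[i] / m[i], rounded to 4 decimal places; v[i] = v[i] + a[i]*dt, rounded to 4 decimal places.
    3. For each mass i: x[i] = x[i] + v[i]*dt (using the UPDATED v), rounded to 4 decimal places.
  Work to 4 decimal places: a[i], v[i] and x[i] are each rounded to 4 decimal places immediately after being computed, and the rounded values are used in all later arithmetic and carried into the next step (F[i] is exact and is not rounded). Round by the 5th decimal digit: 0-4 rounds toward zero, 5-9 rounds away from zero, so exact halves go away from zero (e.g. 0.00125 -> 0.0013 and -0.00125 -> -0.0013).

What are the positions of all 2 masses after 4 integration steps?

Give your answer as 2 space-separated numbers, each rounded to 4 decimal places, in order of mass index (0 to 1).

Step 0: x=[7.0000 14.0000] v=[0.0000 2.0000]
Step 1: x=[8.0000 14.0000] v=[2.0000 0.0000]
Step 2: x=[9.0000 14.0000] v=[2.0000 0.0000]
Step 3: x=[9.0000 15.0000] v=[0.0000 2.0000]
Step 4: x=[9.0000 16.0000] v=[0.0000 2.0000]

Answer: 9.0000 16.0000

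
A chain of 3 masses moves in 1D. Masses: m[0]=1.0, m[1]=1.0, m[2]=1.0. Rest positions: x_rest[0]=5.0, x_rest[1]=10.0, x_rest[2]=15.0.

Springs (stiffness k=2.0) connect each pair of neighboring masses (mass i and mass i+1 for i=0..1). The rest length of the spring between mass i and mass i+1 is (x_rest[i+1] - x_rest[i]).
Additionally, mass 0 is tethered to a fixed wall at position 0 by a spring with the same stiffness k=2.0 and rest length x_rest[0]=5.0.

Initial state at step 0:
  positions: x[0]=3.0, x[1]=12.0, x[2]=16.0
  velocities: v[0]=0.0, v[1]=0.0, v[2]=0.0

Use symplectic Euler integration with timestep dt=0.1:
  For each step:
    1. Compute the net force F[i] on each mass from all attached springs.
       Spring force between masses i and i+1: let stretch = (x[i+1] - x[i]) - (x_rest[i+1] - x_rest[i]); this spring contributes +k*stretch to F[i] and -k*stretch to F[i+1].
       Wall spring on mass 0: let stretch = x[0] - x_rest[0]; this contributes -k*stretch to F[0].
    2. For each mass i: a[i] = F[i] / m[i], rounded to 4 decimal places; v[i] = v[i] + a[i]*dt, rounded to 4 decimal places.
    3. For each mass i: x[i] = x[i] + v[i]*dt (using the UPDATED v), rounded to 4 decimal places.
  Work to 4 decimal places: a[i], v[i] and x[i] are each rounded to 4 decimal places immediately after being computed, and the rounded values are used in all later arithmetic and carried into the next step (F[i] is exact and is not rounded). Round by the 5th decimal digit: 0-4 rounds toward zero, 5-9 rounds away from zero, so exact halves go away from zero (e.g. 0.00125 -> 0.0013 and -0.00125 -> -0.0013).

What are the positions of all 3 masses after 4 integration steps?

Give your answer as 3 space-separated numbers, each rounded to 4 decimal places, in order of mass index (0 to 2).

Answer: 4.1008 11.0988 16.1653

Derivation:
Step 0: x=[3.0000 12.0000 16.0000] v=[0.0000 0.0000 0.0000]
Step 1: x=[3.1200 11.9000 16.0200] v=[1.2000 -1.0000 0.2000]
Step 2: x=[3.3532 11.7068 16.0576] v=[2.3320 -1.9320 0.3760]
Step 3: x=[3.6864 11.4335 16.1082] v=[3.3321 -2.7326 0.5058]
Step 4: x=[4.1008 11.0988 16.1653] v=[4.1442 -3.3471 0.5709]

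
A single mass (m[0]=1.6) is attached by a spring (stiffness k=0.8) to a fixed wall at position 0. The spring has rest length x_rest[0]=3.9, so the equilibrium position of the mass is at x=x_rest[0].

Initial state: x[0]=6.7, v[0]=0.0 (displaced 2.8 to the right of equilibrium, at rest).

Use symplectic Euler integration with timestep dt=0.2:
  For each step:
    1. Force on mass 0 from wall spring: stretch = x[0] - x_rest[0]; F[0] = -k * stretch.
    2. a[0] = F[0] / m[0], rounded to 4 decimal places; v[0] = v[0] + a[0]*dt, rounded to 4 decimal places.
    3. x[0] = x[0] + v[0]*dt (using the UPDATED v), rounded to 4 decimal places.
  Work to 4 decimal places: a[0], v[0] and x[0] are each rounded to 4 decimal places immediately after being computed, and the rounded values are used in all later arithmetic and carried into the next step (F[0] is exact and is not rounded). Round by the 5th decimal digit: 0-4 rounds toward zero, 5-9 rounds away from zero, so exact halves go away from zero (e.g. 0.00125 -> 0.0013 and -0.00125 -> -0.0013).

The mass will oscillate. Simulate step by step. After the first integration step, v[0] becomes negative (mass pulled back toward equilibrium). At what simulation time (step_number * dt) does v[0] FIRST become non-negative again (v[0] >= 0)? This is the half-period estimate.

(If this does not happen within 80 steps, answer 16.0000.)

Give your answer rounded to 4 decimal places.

Step 0: x=[6.7000] v=[0.0000]
Step 1: x=[6.6440] v=[-0.2800]
Step 2: x=[6.5331] v=[-0.5544]
Step 3: x=[6.3696] v=[-0.8177]
Step 4: x=[6.1567] v=[-1.0647]
Step 5: x=[5.8986] v=[-1.2904]
Step 6: x=[5.6005] v=[-1.4903]
Step 7: x=[5.2684] v=[-1.6604]
Step 8: x=[4.9090] v=[-1.7972]
Step 9: x=[4.5294] v=[-1.8981]
Step 10: x=[4.1372] v=[-1.9610]
Step 11: x=[3.7403] v=[-1.9847]
Step 12: x=[3.3466] v=[-1.9687]
Step 13: x=[2.9639] v=[-1.9134]
Step 14: x=[2.5999] v=[-1.8198]
Step 15: x=[2.2619] v=[-1.6898]
Step 16: x=[1.9567] v=[-1.5260]
Step 17: x=[1.6904] v=[-1.3317]
Step 18: x=[1.4683] v=[-1.1107]
Step 19: x=[1.2948] v=[-0.8675]
Step 20: x=[1.1734] v=[-0.6070]
Step 21: x=[1.1065] v=[-0.3343]
Step 22: x=[1.0955] v=[-0.0549]
Step 23: x=[1.1406] v=[0.2256]
First v>=0 after going negative at step 23, time=4.6000

Answer: 4.6000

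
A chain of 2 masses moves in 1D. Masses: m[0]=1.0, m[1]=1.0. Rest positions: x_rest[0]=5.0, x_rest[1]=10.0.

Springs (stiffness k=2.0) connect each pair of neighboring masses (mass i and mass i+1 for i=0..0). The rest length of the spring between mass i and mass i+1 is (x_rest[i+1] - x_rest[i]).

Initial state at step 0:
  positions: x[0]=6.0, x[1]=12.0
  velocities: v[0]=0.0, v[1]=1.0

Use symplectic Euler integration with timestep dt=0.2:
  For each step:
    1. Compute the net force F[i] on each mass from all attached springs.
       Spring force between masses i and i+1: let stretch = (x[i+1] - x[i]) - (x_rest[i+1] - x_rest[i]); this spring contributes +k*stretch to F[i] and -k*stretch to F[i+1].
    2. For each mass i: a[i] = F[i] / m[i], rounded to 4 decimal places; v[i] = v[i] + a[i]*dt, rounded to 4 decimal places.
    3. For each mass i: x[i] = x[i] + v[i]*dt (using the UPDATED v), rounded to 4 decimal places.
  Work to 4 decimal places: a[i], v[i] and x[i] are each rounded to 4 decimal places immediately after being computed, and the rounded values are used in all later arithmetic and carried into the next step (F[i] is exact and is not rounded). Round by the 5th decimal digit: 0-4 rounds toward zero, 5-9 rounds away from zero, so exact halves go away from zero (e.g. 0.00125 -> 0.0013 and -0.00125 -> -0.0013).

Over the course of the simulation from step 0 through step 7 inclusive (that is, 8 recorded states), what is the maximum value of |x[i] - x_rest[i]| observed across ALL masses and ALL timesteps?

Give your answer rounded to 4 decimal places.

Step 0: x=[6.0000 12.0000] v=[0.0000 1.0000]
Step 1: x=[6.0800 12.1200] v=[0.4000 0.6000]
Step 2: x=[6.2432 12.1568] v=[0.8160 0.1840]
Step 3: x=[6.4795 12.1205] v=[1.1814 -0.1814]
Step 4: x=[6.7671 12.0329] v=[1.4378 -0.4378]
Step 5: x=[7.0759 11.9241] v=[1.5441 -0.5441]
Step 6: x=[7.3726 11.8274] v=[1.4834 -0.4834]
Step 7: x=[7.6257 11.7743] v=[1.2653 -0.2653]
Max displacement = 2.6257

Answer: 2.6257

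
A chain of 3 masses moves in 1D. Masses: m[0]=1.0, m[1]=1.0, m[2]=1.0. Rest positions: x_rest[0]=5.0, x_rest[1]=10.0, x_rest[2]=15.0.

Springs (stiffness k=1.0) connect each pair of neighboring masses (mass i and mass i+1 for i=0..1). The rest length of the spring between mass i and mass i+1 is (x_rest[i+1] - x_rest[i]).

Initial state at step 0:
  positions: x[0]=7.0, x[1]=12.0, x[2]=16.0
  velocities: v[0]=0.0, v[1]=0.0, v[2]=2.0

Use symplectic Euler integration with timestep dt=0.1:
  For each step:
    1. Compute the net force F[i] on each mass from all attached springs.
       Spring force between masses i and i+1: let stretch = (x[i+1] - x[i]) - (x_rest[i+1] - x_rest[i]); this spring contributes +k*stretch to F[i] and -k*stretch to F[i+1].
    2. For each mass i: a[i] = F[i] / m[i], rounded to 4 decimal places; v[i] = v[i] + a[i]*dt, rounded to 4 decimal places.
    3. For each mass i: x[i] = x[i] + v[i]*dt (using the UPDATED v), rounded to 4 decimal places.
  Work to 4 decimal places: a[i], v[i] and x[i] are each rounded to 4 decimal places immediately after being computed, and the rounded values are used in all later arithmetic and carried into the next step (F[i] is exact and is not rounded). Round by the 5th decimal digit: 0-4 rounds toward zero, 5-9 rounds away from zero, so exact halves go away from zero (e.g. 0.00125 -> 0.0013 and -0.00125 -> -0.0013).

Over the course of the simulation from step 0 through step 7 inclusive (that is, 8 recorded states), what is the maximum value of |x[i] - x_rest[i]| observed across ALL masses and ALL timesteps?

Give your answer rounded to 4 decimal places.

Answer: 2.5488

Derivation:
Step 0: x=[7.0000 12.0000 16.0000] v=[0.0000 0.0000 2.0000]
Step 1: x=[7.0000 11.9900 16.2100] v=[0.0000 -0.1000 2.1000]
Step 2: x=[6.9999 11.9723 16.4278] v=[-0.0010 -0.1770 2.1780]
Step 3: x=[6.9995 11.9494 16.6511] v=[-0.0038 -0.2287 2.2325]
Step 4: x=[6.9986 11.9241 16.8773] v=[-0.0088 -0.2535 2.2623]
Step 5: x=[6.9970 11.8990 17.1040] v=[-0.0163 -0.2507 2.2670]
Step 6: x=[6.9944 11.8770 17.3287] v=[-0.0261 -0.2204 2.2465]
Step 7: x=[6.9906 11.8607 17.5488] v=[-0.0378 -0.1635 2.2013]
Max displacement = 2.5488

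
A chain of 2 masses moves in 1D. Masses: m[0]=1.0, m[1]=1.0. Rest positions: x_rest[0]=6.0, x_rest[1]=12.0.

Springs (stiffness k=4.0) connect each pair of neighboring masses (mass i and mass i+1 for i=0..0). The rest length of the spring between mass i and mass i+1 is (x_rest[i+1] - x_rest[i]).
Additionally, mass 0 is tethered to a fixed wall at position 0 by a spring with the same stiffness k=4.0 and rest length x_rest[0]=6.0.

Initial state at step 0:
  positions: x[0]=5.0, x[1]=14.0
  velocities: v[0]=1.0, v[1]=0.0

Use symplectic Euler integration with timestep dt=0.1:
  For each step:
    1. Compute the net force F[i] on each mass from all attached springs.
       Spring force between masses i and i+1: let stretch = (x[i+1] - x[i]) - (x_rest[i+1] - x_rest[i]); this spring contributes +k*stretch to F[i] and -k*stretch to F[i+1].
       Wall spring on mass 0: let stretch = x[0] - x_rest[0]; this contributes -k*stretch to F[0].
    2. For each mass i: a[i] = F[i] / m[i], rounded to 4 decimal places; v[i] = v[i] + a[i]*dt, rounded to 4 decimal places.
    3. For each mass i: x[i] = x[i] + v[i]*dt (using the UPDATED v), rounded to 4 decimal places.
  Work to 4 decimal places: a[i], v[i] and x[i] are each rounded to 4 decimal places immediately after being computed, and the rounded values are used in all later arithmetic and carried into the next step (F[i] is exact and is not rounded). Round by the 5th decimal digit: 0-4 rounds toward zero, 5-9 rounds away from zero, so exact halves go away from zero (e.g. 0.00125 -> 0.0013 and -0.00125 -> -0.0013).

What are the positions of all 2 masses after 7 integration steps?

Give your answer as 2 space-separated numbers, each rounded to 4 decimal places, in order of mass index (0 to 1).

Step 0: x=[5.0000 14.0000] v=[1.0000 0.0000]
Step 1: x=[5.2600 13.8800] v=[2.6000 -1.2000]
Step 2: x=[5.6544 13.6552] v=[3.9440 -2.2480]
Step 3: x=[6.1427 13.3504] v=[4.8826 -3.0483]
Step 4: x=[6.6736 12.9973] v=[5.3086 -3.5314]
Step 5: x=[7.1905 12.6312] v=[5.1686 -3.6609]
Step 6: x=[7.6374 12.2875] v=[4.4687 -3.4372]
Step 7: x=[7.9648 11.9978] v=[3.2738 -2.8972]

Answer: 7.9648 11.9978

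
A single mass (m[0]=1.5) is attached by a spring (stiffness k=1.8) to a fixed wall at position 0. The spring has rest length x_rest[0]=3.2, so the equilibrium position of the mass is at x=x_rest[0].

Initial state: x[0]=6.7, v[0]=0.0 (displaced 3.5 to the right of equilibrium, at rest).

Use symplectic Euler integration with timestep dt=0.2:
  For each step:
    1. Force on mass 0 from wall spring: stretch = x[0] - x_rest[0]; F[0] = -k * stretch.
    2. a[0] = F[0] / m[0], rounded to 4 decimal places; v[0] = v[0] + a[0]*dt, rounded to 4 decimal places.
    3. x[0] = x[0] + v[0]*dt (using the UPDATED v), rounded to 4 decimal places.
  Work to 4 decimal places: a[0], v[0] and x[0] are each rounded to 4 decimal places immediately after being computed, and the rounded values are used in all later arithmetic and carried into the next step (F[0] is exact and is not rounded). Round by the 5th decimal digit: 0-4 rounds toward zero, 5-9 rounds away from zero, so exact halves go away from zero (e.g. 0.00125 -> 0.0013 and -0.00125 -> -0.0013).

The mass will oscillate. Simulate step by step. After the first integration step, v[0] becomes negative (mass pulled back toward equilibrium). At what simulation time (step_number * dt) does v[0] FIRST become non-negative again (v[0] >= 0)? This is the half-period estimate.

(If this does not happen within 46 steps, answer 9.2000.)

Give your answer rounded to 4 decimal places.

Answer: 3.0000

Derivation:
Step 0: x=[6.7000] v=[0.0000]
Step 1: x=[6.5320] v=[-0.8400]
Step 2: x=[6.2041] v=[-1.6397]
Step 3: x=[5.7320] v=[-2.3607]
Step 4: x=[5.1383] v=[-2.9684]
Step 5: x=[4.4516] v=[-3.4336]
Step 6: x=[3.7048] v=[-3.7340]
Step 7: x=[2.9338] v=[-3.8552]
Step 8: x=[2.1755] v=[-3.7913]
Step 9: x=[1.4664] v=[-3.5454]
Step 10: x=[0.8405] v=[-3.1293]
Step 11: x=[0.3279] v=[-2.5630]
Step 12: x=[-0.0468] v=[-1.8737]
Step 13: x=[-0.2657] v=[-1.0945]
Step 14: x=[-0.3182] v=[-0.2627]
Step 15: x=[-0.2019] v=[0.5817]
First v>=0 after going negative at step 15, time=3.0000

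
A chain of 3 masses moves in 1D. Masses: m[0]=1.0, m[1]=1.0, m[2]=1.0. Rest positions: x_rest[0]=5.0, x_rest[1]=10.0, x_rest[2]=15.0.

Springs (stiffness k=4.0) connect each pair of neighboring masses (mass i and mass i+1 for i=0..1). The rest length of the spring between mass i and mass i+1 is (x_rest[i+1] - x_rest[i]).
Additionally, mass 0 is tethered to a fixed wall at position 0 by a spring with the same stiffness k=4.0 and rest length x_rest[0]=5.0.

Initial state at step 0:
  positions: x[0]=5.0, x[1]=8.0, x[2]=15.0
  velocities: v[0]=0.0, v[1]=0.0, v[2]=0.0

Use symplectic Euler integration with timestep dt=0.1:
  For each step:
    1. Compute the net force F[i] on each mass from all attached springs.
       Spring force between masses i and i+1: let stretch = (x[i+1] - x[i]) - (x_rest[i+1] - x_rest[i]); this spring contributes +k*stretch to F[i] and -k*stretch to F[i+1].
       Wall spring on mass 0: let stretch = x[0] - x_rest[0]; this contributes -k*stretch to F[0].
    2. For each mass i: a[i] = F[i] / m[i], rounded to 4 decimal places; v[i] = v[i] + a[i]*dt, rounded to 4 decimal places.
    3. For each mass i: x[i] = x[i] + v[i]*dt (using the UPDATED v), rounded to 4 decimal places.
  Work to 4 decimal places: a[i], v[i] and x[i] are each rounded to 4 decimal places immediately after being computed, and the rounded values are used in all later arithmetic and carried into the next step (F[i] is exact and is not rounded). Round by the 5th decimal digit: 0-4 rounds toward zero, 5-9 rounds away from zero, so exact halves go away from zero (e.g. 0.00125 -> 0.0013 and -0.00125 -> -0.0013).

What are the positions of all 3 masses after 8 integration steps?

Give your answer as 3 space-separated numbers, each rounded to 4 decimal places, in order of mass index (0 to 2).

Step 0: x=[5.0000 8.0000 15.0000] v=[0.0000 0.0000 0.0000]
Step 1: x=[4.9200 8.1600 14.9200] v=[-0.8000 1.6000 -0.8000]
Step 2: x=[4.7728 8.4608 14.7696] v=[-1.4720 3.0080 -1.5040]
Step 3: x=[4.5822 8.8664 14.5669] v=[-1.9059 4.0563 -2.0275]
Step 4: x=[4.3797 9.3287 14.3361] v=[-2.0251 4.6228 -2.3077]
Step 5: x=[4.2000 9.7933 14.1050] v=[-1.7974 4.6462 -2.3107]
Step 6: x=[4.0760 10.2067 13.9015] v=[-1.2401 4.1336 -2.0354]
Step 7: x=[4.0342 10.5226 13.7502] v=[-0.4182 3.1592 -1.5133]
Step 8: x=[4.0906 10.7081 13.6698] v=[0.5635 1.8549 -0.8043]

Answer: 4.0906 10.7081 13.6698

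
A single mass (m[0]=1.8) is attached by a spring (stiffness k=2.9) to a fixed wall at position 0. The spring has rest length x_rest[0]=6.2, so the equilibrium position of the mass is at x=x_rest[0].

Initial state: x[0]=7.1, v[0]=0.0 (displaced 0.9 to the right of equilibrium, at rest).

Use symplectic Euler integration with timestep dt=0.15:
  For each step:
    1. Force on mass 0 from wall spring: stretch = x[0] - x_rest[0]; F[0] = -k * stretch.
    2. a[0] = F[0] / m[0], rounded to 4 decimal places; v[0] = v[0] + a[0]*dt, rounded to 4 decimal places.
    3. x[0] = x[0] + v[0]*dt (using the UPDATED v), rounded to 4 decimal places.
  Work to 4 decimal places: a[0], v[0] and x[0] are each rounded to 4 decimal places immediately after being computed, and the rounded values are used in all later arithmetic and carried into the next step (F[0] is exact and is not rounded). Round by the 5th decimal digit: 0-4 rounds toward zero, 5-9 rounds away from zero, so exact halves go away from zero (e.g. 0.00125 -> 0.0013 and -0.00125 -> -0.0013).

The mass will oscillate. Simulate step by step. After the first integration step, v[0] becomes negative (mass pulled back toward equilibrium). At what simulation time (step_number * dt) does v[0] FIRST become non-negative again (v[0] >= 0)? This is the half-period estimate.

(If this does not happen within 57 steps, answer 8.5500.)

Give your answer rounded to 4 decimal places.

Answer: 2.5500

Derivation:
Step 0: x=[7.1000] v=[0.0000]
Step 1: x=[7.0674] v=[-0.2175]
Step 2: x=[7.0033] v=[-0.4271]
Step 3: x=[6.9101] v=[-0.6212]
Step 4: x=[6.7912] v=[-0.7928]
Step 5: x=[6.6508] v=[-0.9357]
Step 6: x=[6.4941] v=[-1.0446]
Step 7: x=[6.3267] v=[-1.1157]
Step 8: x=[6.1548] v=[-1.1463]
Step 9: x=[5.9845] v=[-1.1354]
Step 10: x=[5.8220] v=[-1.0833]
Step 11: x=[5.6732] v=[-0.9920]
Step 12: x=[5.5435] v=[-0.8647]
Step 13: x=[5.4376] v=[-0.7060]
Step 14: x=[5.3593] v=[-0.5218]
Step 15: x=[5.3115] v=[-0.3186]
Step 16: x=[5.2959] v=[-0.1039]
Step 17: x=[5.3131] v=[0.1146]
First v>=0 after going negative at step 17, time=2.5500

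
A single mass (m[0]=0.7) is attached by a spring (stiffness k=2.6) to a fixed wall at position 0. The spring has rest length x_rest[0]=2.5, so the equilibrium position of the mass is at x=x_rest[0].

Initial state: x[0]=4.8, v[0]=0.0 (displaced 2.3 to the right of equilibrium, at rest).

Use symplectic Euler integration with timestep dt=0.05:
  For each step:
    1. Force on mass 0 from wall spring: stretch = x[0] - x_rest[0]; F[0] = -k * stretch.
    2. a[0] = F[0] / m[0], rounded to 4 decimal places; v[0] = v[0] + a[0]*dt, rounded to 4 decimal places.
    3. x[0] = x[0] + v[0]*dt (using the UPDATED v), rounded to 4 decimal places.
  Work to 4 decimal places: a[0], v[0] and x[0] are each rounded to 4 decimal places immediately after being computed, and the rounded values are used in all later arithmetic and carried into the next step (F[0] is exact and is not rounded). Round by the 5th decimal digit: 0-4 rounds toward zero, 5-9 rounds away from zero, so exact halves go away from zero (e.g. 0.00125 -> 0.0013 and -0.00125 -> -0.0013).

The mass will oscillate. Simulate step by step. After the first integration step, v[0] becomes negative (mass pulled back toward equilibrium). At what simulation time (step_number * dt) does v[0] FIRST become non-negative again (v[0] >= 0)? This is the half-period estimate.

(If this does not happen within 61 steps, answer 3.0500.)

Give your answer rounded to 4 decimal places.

Answer: 1.6500

Derivation:
Step 0: x=[4.8000] v=[0.0000]
Step 1: x=[4.7786] v=[-0.4271]
Step 2: x=[4.7361] v=[-0.8503]
Step 3: x=[4.6728] v=[-1.2656]
Step 4: x=[4.5893] v=[-1.6691]
Step 5: x=[4.4864] v=[-2.0571]
Step 6: x=[4.3651] v=[-2.4260]
Step 7: x=[4.2265] v=[-2.7724]
Step 8: x=[4.0719] v=[-3.0930]
Step 9: x=[3.9027] v=[-3.3849]
Step 10: x=[3.7204] v=[-3.6454]
Step 11: x=[3.5268] v=[-3.8720]
Step 12: x=[3.3237] v=[-4.0627]
Step 13: x=[3.1129] v=[-4.2157]
Step 14: x=[2.8964] v=[-4.3295]
Step 15: x=[2.6762] v=[-4.4031]
Step 16: x=[2.4544] v=[-4.4358]
Step 17: x=[2.2330] v=[-4.4273]
Step 18: x=[2.0141] v=[-4.3777]
Step 19: x=[1.7997] v=[-4.2875]
Step 20: x=[1.5918] v=[-4.1574]
Step 21: x=[1.3924] v=[-3.9887]
Step 22: x=[1.2033] v=[-3.7830]
Step 23: x=[1.0262] v=[-3.5422]
Step 24: x=[0.8628] v=[-3.2685]
Step 25: x=[0.7146] v=[-2.9645]
Step 26: x=[0.5830] v=[-2.6329]
Step 27: x=[0.4692] v=[-2.2769]
Step 28: x=[0.3742] v=[-1.8998]
Step 29: x=[0.2990] v=[-1.5050]
Step 30: x=[0.2442] v=[-1.0962]
Step 31: x=[0.2103] v=[-0.6773]
Step 32: x=[0.1977] v=[-0.2521]
Step 33: x=[0.2065] v=[0.1755]
First v>=0 after going negative at step 33, time=1.6500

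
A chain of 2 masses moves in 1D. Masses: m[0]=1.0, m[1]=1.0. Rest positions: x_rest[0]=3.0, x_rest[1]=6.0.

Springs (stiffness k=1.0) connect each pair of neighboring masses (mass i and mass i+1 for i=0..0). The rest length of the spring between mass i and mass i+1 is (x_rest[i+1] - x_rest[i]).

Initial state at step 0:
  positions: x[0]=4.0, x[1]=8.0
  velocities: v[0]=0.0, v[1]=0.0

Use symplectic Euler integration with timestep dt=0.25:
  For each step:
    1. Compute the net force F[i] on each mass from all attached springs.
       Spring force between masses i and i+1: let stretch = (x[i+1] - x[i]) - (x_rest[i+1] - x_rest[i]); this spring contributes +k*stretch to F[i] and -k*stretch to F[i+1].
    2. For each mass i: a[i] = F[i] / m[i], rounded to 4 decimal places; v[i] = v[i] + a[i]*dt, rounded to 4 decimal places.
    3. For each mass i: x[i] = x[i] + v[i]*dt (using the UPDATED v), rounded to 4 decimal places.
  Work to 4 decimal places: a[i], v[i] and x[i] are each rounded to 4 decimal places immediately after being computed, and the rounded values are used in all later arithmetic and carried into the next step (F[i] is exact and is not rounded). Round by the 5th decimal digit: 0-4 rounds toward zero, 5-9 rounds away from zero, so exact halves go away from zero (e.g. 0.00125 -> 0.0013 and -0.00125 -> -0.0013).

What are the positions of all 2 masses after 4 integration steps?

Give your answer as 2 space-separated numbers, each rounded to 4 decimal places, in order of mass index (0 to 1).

Step 0: x=[4.0000 8.0000] v=[0.0000 0.0000]
Step 1: x=[4.0625 7.9375] v=[0.2500 -0.2500]
Step 2: x=[4.1797 7.8203] v=[0.4688 -0.4688]
Step 3: x=[4.3370 7.6631] v=[0.6290 -0.6290]
Step 4: x=[4.5146 7.4855] v=[0.7105 -0.7105]

Answer: 4.5146 7.4855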